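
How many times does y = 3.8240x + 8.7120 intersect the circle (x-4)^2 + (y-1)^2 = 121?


Substitute y = 3.8240x + 8.7120: (x-4)^2 + (3.8240x+8.7120-1)^2 = 121
Expand to Ax^2 + Bx + C = 0, where b-k = 7.712
A = 1+m^2 = 15.622976
B = 2(m(b-k) - h) = 2(3.8240*7.712 - 4) = 50.981376
C = h^2 + (b-k)^2 - r^2 = 16 + 59.474944 - 121 = -45.525056
disc = B^2-4AC = 2599.1007 + 2844.9474 = 5444.0481
disc > 0

2 intersection points


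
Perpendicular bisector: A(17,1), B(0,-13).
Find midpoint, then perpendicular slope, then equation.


Midpoint = (8.5, -6)
Slope of AB = dy/dx = -14/(-17) = 0.8235
Perp slope = -dx/dy = -17/14 = -1.2143
b = My - (perp slope)*Mx = -6 + (-17*8.5)/(-14) = -6 + 10.3214 = 4.3214

y = -1.2143x + 4.3214


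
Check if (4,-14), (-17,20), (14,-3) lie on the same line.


4*(20+ 3) - 17*(-3+ 14) + 14*(-14-20)
= 92 - 187 - 476 = -571

No, not collinear (determinant = -571)


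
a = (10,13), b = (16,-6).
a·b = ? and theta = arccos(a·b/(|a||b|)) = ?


a·b = 10*16 + 13*(-6) = 160 - 78 = 82
|a| = sqrt(100+169) = 16.4012
|b| = sqrt(256+36) = 17.0880
cos(theta) = 82/(sqrt(269)*sqrt(292)) = 82/sqrt(78548) = 0.292581
theta = arccos(82/sqrt(78548)) = 72.9875 degrees

a·b = 82, theta = 72.9875 deg


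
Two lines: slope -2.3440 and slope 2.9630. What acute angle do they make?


m1-m2 = -5.307
1+m1*m2 = -5.945272
tan(theta) = |-5.307/(-5.945272)| = 0.892642
theta = arctan(|-5.307/(-5.945272)|) = 41.7534 degrees (acute angle)

41.7534 degrees


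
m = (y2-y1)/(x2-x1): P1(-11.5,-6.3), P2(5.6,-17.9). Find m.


dy = -17.9 + 6.3 = -11.6
dx = 5.6 + 11.5 = 17.1
m = -11.6/17.1 = -0.6784

m = -0.6784


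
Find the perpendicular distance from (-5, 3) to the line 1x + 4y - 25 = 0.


|1*(-5) + 4*3 - 25| = |-18| = 18
sqrt(1 + 16) = sqrt(17) = 4.1231
d = 18/sqrt(17) = 4.3656

4.3656


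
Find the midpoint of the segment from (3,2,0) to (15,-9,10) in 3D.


Mx = (3+15)/2 = 9.0000
My = (2- 9)/2 = -3.5000
Mz = (0+10)/2 = 5.0000

M = (9.0000, -3.5000, 5.0000)


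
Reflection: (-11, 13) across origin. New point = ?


Reflection rule for origin: (-x, -y)
(-11, 13) -> (11, -13)

(11, -13)


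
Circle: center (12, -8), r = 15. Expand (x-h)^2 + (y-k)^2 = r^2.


(x-12)^2 + (y+ 8)^2 = 15^2
D = -2h = -24, E = -2k = 16
F = h^2+k^2-r^2 = 144+64-225 = -17

x^2 + y^2 - 24x + 16y - 17 = 0


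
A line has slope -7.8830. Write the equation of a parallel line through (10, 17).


Parallel lines have equal slopes.
m2 = -7.8830
b2 = 17 + 7.8830*10 = 95.8300

y = -7.8830x + 95.8300


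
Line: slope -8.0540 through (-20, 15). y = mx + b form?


y - 15 = -8.0540(x + 20)
y = -8.0540x + 15 + 8.0540*(-20)
y = -8.0540x - 146.0800

y = -8.0540x - 146.0800


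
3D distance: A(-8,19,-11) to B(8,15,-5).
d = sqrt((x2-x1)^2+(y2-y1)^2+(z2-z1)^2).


dx=16, dy=-4, dz=6
d = sqrt(256+16+36) = sqrt(308) = 17.5499

17.5499


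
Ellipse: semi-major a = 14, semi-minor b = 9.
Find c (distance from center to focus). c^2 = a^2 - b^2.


c^2 = 14^2 - 9^2 = 196 - 81 = 115
c = sqrt(115) = 10.7238

c = 10.7238


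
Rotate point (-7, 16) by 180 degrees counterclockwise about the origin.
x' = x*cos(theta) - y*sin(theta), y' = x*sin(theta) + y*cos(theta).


cos(180) = -1, sin(180) = 0
x' = -7*(-1) - 16*0 = 7
y' = -7*0 + 16*(-1) = -16

(7, -16)


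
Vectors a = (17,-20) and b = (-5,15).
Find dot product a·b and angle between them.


a·b = 17*(-5) - 20*15 = -85 - 300 = -385
|a| = sqrt(289+400) = 26.2488
|b| = sqrt(25+225) = 15.8114
cos(theta) = -385/(sqrt(689)*sqrt(250)) = -385/sqrt(172250) = -0.927644
theta = arccos(-385/sqrt(172250)) = 158.0704 degrees

a·b = -385, theta = 158.0704 deg


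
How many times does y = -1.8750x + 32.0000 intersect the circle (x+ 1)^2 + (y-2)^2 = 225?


Substitute y = -1.8750x + 32.0000: (x+ 1)^2 + (-1.8750x+32.0000-2)^2 = 225
Expand to Ax^2 + Bx + C = 0, where b-k = 30
A = 1+m^2 = 4.515625
B = 2(m(b-k) - h) = 2(-1.8750*30 + 1) = -110.5
C = h^2 + (b-k)^2 - r^2 = 1 + 900 - 225 = 676
disc = B^2-4AC = 12210.2500 - 12210.2500 = 0
disc = 0

1 intersection point (tangent)


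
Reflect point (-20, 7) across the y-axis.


Reflection rule for y-axis: (-x, y)
(-20, 7) -> (20, 7)

(20, 7)


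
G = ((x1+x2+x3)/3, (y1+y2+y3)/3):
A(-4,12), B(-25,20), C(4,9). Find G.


Gx = (-4- 25+4)/3 = -25/3 = -8.3333
Gy = (12+20+9)/3 = 41/3 = 13.6667

G = (-8.3333, 13.6667)


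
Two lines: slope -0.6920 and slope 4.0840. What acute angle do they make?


m1-m2 = -4.776
1+m1*m2 = -1.826128
tan(theta) = |-4.776/(-1.826128)| = 2.615370
theta = arctan(|-4.776/(-1.826128)|) = 69.0754 degrees (acute angle)

69.0754 degrees


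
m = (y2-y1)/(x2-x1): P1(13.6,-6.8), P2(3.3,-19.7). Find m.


dy = -19.7 + 6.8 = -12.9
dx = 3.3 - 13.6 = -10.3
m = -12.9/(-10.3) = 1.2524

m = 1.2524


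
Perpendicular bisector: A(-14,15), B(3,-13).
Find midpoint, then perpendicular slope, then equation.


Midpoint = (-5.5, 1)
Slope of AB = dy/dx = -28/17 = -1.6471
Perp slope = -dx/dy = 17/28 = 0.6071
b = My - (perp slope)*Mx = 1 + (17*(-5.5))/(-28) = 1 + 3.3393 = 4.3393

y = 0.6071x + 4.3393


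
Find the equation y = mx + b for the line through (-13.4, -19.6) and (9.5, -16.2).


m = (3.4)/(22.9) = 0.1485
b = y1 - m*x1 = -19.6 - (3.4*(-13.4))/(22.9) = -19.6 + 1.9895 = -17.6105

y = 0.1485x - 17.6105


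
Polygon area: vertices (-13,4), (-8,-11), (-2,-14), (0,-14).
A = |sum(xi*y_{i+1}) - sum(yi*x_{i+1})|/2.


sum(xi*y_{i+1}) = -13*(-11) - 8*(-14) - 2*(-14) + 0*4 = 283
sum(yi*x_{i+1}) = 4*(-8) - 11*(-2) - 14*0 - 14*(-13) = 172
Area = |283 - 172|/2 = 111/2 = 55.5000

55.5000 sq units


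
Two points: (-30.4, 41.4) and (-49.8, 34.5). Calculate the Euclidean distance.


dx = -49.8 + 30.4 = -19.4
dy = 34.5 - 41.4 = -6.9
d = sqrt(376.36 + 47.61) = sqrt(423.97) = 20.5905

20.5905


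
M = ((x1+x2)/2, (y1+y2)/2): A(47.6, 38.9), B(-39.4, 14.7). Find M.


Mx = (47.6 - 39.4)/2 = 8.2/2 = 4.1000
My = (38.9 + 14.7)/2 = 53.6/2 = 26.8000

(4.1000, 26.8000)


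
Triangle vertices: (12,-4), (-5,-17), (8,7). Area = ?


12*(-17-7) = -288
-5*(7+ 4) = -55
8*(-4+ 17) = 104
sum = -239
Area = |-239|/2 = 119.5000

119.5000 sq units


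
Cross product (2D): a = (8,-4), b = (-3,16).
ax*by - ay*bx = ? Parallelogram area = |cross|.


cross = 8*16 + 4*(-3) = 128 - 12 = 116
Parallelogram area = |116| = 116

cross = 116, parallelogram area = 116


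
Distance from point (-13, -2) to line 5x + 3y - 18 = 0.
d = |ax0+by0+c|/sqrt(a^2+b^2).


|5*(-13) + 3*(-2) - 18| = |-89| = 89
sqrt(25 + 9) = sqrt(34) = 5.8310
d = 89/sqrt(34) = 15.2634

15.2634


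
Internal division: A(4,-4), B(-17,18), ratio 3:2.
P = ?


Px = (3*(-17) + 2*4)/5 = -43/5 = -8.6000
Py = (3*18 + 2*(-4))/5 = 46/5 = 9.2000

P = (-8.6000, 9.2000)


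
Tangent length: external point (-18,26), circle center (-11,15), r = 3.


d = sqrt((-18+ 11)^2 + (26-15)^2) = sqrt(49+121) = 13.0384
L = sqrt(170.0000 - 9) = sqrt(161.0000) = 12.6886

12.6886


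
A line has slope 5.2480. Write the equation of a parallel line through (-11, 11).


Parallel lines have equal slopes.
m2 = 5.2480
b2 = 11 - 5.2480*(-11) = 68.7280

y = 5.2480x + 68.7280


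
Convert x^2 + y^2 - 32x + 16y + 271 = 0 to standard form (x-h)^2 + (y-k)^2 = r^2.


h = -D/2 = 32/2 = 16
k = -E/2 = -16/2 = -8
r^2 = h^2 + k^2 - F = 256 + 64 - 271 = 49
r = 7

Center (16, -8), radius = 7


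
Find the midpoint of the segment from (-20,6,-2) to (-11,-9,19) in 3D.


Mx = (-20- 11)/2 = -15.5000
My = (6- 9)/2 = -1.5000
Mz = (-2+19)/2 = 8.5000

M = (-15.5000, -1.5000, 8.5000)


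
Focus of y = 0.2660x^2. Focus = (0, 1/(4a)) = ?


a = 0.2660
4a = 1.0640
focus = (0, 1/1.0640) = (0, 0.9398)

Focus = (0, 0.9398)


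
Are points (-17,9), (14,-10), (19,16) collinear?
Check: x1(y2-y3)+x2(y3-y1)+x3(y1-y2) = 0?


-17*(-10-16) + 14*(16-9) + 19*(9+ 10)
= 442 + 98 + 361 = 901

No, not collinear (determinant = 901)


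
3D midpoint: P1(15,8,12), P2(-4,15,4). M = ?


Mx = (15- 4)/2 = 5.5000
My = (8+15)/2 = 11.5000
Mz = (12+4)/2 = 8.0000

M = (5.5000, 11.5000, 8.0000)


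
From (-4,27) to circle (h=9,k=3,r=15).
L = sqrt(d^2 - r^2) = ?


d = sqrt((-4-9)^2 + (27-3)^2) = sqrt(169+576) = 27.2947
L = sqrt(745.0000 - 225) = sqrt(520.0000) = 22.8035

22.8035


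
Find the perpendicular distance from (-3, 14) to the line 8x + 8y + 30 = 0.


|8*(-3) + 8*14 + 30| = |118| = 118
sqrt(64 + 64) = sqrt(128) = 11.3137
d = 118/sqrt(128) = 10.4298

10.4298


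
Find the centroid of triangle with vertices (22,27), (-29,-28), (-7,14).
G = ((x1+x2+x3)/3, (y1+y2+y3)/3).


Gx = (22- 29- 7)/3 = -14/3 = -4.6667
Gy = (27- 28+14)/3 = 13/3 = 4.3333

G = (-4.6667, 4.3333)


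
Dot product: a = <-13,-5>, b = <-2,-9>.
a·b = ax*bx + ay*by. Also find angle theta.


a·b = -13*(-2) - 5*(-9) = 26 + 45 = 71
|a| = sqrt(169+25) = 13.9284
|b| = sqrt(4+81) = 9.2195
cos(theta) = 71/(sqrt(194)*sqrt(85)) = 71/sqrt(16490) = 0.552902
theta = arccos(71/sqrt(16490)) = 56.4337 degrees

a·b = 71, theta = 56.4337 deg


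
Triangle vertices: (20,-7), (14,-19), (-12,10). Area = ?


20*(-19-10) = -580
14*(10+ 7) = 238
-12*(-7+ 19) = -144
sum = -486
Area = |-486|/2 = 243.0000

243.0000 sq units


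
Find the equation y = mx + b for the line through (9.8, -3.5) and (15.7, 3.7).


m = (7.2)/(5.9) = 1.2203
b = y1 - m*x1 = -3.5 - (7.2*9.8)/(5.9) = -3.5 - 11.9593 = -15.4593

y = 1.2203x - 15.4593


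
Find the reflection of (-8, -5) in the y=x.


Reflection rule for y=x: (y, x)
(-8, -5) -> (-5, -8)

(-5, -8)


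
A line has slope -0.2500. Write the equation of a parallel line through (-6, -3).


Parallel lines have equal slopes.
m2 = -0.2500
b2 = -3 + 0.2500*(-6) = -4.5000

y = -0.2500x - 4.5000


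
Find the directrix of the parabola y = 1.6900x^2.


a = 1.6900
1/(4a) = 0.1479
directrix: y = -0.1479 = -0.1479

y = -0.1479


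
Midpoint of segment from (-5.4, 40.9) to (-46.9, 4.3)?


Mx = (-5.4 - 46.9)/2 = -52.3/2 = -26.1500
My = (40.9 + 4.3)/2 = 45.2/2 = 22.6000

(-26.1500, 22.6000)


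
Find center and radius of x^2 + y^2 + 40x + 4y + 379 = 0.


h = -D/2 = -40/2 = -20
k = -E/2 = -4/2 = -2
r^2 = h^2 + k^2 - F = 400 + 4 - 379 = 25
r = 5

Center (-20, -2), radius = 5


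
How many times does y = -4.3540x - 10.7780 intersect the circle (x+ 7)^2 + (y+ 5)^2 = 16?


Substitute y = -4.3540x - 10.7780: (x+ 7)^2 + (-4.3540x- 10.7780+ 5)^2 = 16
Expand to Ax^2 + Bx + C = 0, where b-k = -5.778
A = 1+m^2 = 19.957316
B = 2(m(b-k) - h) = 2(-4.3540*(-5.778) + 7) = 64.314824
C = h^2 + (b-k)^2 - r^2 = 49 + 33.385284 - 16 = 66.385284
disc = B^2-4AC = 4136.3966 - 5299.4884 = -1163.0918
disc < 0

0 intersection points


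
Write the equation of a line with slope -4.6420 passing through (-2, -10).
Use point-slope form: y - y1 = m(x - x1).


y + 10 = -4.6420(x + 2)
y = -4.6420x - 10 + 4.6420*(-2)
y = -4.6420x - 19.2840

y = -4.6420x - 19.2840


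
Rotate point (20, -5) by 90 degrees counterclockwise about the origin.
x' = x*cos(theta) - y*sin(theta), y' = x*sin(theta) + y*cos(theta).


cos(90) = 0, sin(90) = 1
x' = 20*0 + 5*1 = 5
y' = 20*1 - 5*0 = 20

(5, 20)


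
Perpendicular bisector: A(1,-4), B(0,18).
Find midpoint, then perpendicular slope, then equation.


Midpoint = (0.5, 7)
Slope of AB = dy/dx = 22/(-1) = -22.0000
Perp slope = -dx/dy = 1/22 = 0.0455
b = My - (perp slope)*Mx = 7 + (-1*0.5)/22 = 7 - 0.0227 = 6.9773

y = 0.0455x + 6.9773


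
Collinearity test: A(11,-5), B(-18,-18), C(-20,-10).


11*(-18+ 10) - 18*(-10+ 5) - 20*(-5+ 18)
= -88 + 90 - 260 = -258

No, not collinear (determinant = -258)


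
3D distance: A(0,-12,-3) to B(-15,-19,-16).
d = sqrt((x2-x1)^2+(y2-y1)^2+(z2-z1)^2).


dx=-15, dy=-7, dz=-13
d = sqrt(225+49+169) = sqrt(443) = 21.0476

21.0476


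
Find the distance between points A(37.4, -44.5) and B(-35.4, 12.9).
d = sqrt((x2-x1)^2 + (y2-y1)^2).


dx = -35.4 - 37.4 = -72.8
dy = 12.9 + 44.5 = 57.4
d = sqrt(5299.84 + 3294.76) = sqrt(8594.6) = 92.7071

92.7071


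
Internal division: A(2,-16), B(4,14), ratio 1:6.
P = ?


Px = (1*4 + 6*2)/7 = 16/7 = 2.2857
Py = (1*14 + 6*(-16))/7 = -82/7 = -11.7143

P = (2.2857, -11.7143)


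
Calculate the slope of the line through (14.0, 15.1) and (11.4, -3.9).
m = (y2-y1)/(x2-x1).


dy = -3.9 - 15.1 = -19.0
dx = 11.4 - 14.0 = -2.6
m = -19.0/(-2.6) = 7.3077

m = 7.3077


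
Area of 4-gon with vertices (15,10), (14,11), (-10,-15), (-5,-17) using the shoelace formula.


sum(xi*y_{i+1}) = 15*11 + 14*(-15) - 10*(-17) - 5*10 = 75
sum(yi*x_{i+1}) = 10*14 + 11*(-10) - 15*(-5) - 17*15 = -150
Area = |75 + 150|/2 = 225/2 = 112.5000

112.5000 sq units


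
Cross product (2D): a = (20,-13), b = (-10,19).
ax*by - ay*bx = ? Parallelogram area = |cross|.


cross = 20*19 + 13*(-10) = 380 - 130 = 250
Parallelogram area = |250| = 250

cross = 250, parallelogram area = 250


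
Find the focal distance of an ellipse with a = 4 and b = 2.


c^2 = 4^2 - 2^2 = 16 - 4 = 12
c = sqrt(12) = 3.4641

c = 3.4641


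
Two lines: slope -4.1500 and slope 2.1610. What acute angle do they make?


m1-m2 = -6.311
1+m1*m2 = -7.96815
tan(theta) = |-6.311/(-7.96815)| = 0.792028
theta = arctan(|-6.311/(-7.96815)|) = 38.3802 degrees (acute angle)

38.3802 degrees


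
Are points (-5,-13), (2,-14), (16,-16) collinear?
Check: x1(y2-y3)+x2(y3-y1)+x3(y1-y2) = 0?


-5*(-14+ 16) + 2*(-16+ 13) + 16*(-13+ 14)
= -10 - 6 + 16 = 0

Yes, collinear (determinant = 0)


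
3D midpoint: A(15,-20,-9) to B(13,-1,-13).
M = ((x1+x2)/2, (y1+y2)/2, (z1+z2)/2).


Mx = (15+13)/2 = 14.0000
My = (-20- 1)/2 = -10.5000
Mz = (-9- 13)/2 = -11.0000

M = (14.0000, -10.5000, -11.0000)


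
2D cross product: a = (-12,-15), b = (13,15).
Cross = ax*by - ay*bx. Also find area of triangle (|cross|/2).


cross = -12*15 + 15*13 = -180 + 195 = 15
Triangle area = |15|/2 = 15/2 = 7.5000

cross = 15, triangle area = 7.5000


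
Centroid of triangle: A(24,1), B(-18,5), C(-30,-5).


Gx = (24- 18- 30)/3 = -24/3 = -8.0000
Gy = (1+5- 5)/3 = 1/3 = 0.3333

G = (-8.0000, 0.3333)


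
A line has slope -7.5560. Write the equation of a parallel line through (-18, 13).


Parallel lines have equal slopes.
m2 = -7.5560
b2 = 13 + 7.5560*(-18) = -123.0080

y = -7.5560x - 123.0080


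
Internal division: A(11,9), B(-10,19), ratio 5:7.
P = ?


Px = (5*(-10) + 7*11)/12 = 27/12 = 2.2500
Py = (5*19 + 7*9)/12 = 158/12 = 13.1667

P = (2.2500, 13.1667)


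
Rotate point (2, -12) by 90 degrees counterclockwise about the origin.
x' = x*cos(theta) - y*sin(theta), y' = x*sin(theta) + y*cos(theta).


cos(90) = 0, sin(90) = 1
x' = 2*0 + 12*1 = 12
y' = 2*1 - 12*0 = 2

(12, 2)


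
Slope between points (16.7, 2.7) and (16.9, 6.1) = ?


dy = 6.1 - 2.7 = 3.4
dx = 16.9 - 16.7 = 0.2
m = 3.4/0.2 = 17.0000

m = 17.0000


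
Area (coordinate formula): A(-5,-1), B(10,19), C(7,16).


-5*(19-16) = -15
10*(16+ 1) = 170
7*(-1-19) = -140
sum = 15
Area = |15|/2 = 7.5000

7.5000 sq units


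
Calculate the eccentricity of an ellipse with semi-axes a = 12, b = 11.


c = sqrt(144-121) = sqrt(23) = 4.7958
e = c/a = sqrt(23)/12 = 0.3997

e = 0.3997


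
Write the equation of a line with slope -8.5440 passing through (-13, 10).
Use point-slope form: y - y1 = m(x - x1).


y - 10 = -8.5440(x + 13)
y = -8.5440x + 10 + 8.5440*(-13)
y = -8.5440x - 101.0720

y = -8.5440x - 101.0720


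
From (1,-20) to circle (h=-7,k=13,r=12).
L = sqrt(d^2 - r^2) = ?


d = sqrt((1+ 7)^2 + (-20-13)^2) = sqrt(64+1089) = 33.9559
L = sqrt(1153.0000 - 144) = sqrt(1009.0000) = 31.7648

31.7648


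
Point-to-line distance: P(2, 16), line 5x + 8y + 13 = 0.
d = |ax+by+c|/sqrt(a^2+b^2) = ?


|5*2 + 8*16 + 13| = |151| = 151
sqrt(25 + 64) = sqrt(89) = 9.4340
d = 151/sqrt(89) = 16.0060

16.0060


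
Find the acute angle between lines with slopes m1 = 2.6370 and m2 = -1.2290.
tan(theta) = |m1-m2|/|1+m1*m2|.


m1-m2 = 3.866
1+m1*m2 = -2.240873
tan(theta) = |3.866/(-2.240873)| = 1.725220
theta = arctan(|3.866/(-2.240873)|) = 59.9019 degrees (acute angle)

59.9019 degrees


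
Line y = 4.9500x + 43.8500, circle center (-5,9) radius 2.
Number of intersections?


Substitute y = 4.9500x + 43.8500: (x+ 5)^2 + (4.9500x+43.8500-9)^2 = 4
Expand to Ax^2 + Bx + C = 0, where b-k = 34.85
A = 1+m^2 = 25.5025
B = 2(m(b-k) - h) = 2(4.9500*34.85 + 5) = 355.015
C = h^2 + (b-k)^2 - r^2 = 25 + 1214.5225 - 4 = 1235.5225
disc = B^2-4AC = 126035.6502 - 126035.6502 = 0
disc = 0

1 intersection point (tangent)


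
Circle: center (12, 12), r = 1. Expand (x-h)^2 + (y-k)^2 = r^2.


(x-12)^2 + (y-12)^2 = 1^2
D = -2h = -24, E = -2k = -24
F = h^2+k^2-r^2 = 144+144-1 = 287

x^2 + y^2 - 24x - 24y + 287 = 0


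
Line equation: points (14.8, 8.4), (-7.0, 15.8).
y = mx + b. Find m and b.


m = (7.4)/(-21.8) = -0.3394
b = y1 - m*x1 = 8.4 - (7.4*14.8)/(-21.8) = 8.4 + 5.0239 = 13.4239

y = -0.3394x + 13.4239


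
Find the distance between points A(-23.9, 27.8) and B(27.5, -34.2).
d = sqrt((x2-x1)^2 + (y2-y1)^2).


dx = 27.5 + 23.9 = 51.4
dy = -34.2 - 27.8 = -62.0
d = sqrt(2641.96 + 3844.0) = sqrt(6485.96) = 80.5355

80.5355


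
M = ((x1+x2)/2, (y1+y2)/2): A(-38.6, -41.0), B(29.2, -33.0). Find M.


Mx = (-38.6 + 29.2)/2 = -9.4/2 = -4.7000
My = (-41.0 - 33.0)/2 = -74.0/2 = -37.0000

(-4.7000, -37.0000)


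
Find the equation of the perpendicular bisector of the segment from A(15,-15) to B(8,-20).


Midpoint = (11.5, -17.5)
Slope of AB = dy/dx = -5/(-7) = 0.7143
Perp slope = -dx/dy = -7/5 = -1.4000
b = My - (perp slope)*Mx = -17.5 + (-7*11.5)/(-5) = -17.5 + 16.1000 = -1.4000

y = -1.4000x - 1.4000


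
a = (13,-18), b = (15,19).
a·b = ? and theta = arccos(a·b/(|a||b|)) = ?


a·b = 13*15 - 18*19 = 195 - 342 = -147
|a| = sqrt(169+324) = 22.2036
|b| = sqrt(225+361) = 24.2074
cos(theta) = -147/(sqrt(493)*sqrt(586)) = -147/sqrt(288898) = -0.273492
theta = arccos(-147/sqrt(288898)) = 105.8722 degrees

a·b = -147, theta = 105.8722 deg


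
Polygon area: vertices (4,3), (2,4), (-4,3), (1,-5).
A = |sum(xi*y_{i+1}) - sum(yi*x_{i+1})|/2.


sum(xi*y_{i+1}) = 4*4 + 2*3 - 4*(-5) + 1*3 = 45
sum(yi*x_{i+1}) = 3*2 + 4*(-4) + 3*1 - 5*4 = -27
Area = |45 + 27|/2 = 72/2 = 36.0000

36.0000 sq units


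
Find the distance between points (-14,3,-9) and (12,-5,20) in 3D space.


dx=26, dy=-8, dz=29
d = sqrt(676+64+841) = sqrt(1581) = 39.7618

39.7618


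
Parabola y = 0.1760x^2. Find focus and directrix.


a = 0.1760
1/(4a) = 1.4205
Focus = (0, 1.4205)
Directrix: y = -1.4205

Focus = (0, 1.4205), Directrix: y = -1.4205


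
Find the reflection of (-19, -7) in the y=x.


Reflection rule for y=x: (y, x)
(-19, -7) -> (-7, -19)

(-7, -19)


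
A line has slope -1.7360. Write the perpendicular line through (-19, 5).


Perpendicular slope = -1/m1 = -1/(-1.7360) = 0.5760
b2 = y0 - m2*x0 = 5 - 19/(-1.7360) = 5 + 10.9447 = 15.9447

y = 0.5760x + 15.9447


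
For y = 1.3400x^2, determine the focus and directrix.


a = 1.3400
1/(4a) = 0.1866
Focus = (0, 0.1866)
Directrix: y = -0.1866

Focus = (0, 0.1866), Directrix: y = -0.1866


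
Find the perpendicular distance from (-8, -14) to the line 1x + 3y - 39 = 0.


|1*(-8) + 3*(-14) - 39| = |-89| = 89
sqrt(1 + 9) = sqrt(10) = 3.1623
d = 89/sqrt(10) = 28.1443

28.1443


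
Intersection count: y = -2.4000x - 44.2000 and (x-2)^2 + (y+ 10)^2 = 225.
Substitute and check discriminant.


Substitute y = -2.4000x - 44.2000: (x-2)^2 + (-2.4000x- 44.2000+ 10)^2 = 225
Expand to Ax^2 + Bx + C = 0, where b-k = -34.2
A = 1+m^2 = 6.76
B = 2(m(b-k) - h) = 2(-2.4000*(-34.2) - 2) = 160.16
C = h^2 + (b-k)^2 - r^2 = 4 + 1169.64 - 225 = 948.64
disc = B^2-4AC = 25651.2256 - 25651.2256 = 0
disc = 0

1 intersection point (tangent)


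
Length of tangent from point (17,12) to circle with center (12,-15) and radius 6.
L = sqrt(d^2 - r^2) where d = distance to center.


d = sqrt((17-12)^2 + (12+ 15)^2) = sqrt(25+729) = 27.4591
L = sqrt(754.0000 - 36) = sqrt(718.0000) = 26.7955

26.7955


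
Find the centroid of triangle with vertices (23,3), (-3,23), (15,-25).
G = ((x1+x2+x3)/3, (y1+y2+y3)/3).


Gx = (23- 3+15)/3 = 35/3 = 11.6667
Gy = (3+23- 25)/3 = 1/3 = 0.3333

G = (11.6667, 0.3333)


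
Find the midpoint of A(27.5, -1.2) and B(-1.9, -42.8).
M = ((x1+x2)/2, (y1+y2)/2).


Mx = (27.5 - 1.9)/2 = 25.6/2 = 12.8000
My = (-1.2 - 42.8)/2 = -44.0/2 = -22.0000

(12.8000, -22.0000)


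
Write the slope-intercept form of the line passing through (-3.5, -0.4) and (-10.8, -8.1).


m = (-7.7)/(-7.3) = 1.0548
b = y1 - m*x1 = -0.4 - (-7.7*(-3.5))/(-7.3) = -0.4 + 3.6918 = 3.2918

y = 1.0548x + 3.2918


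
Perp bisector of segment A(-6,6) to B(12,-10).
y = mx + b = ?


Midpoint = (3, -2)
Slope of AB = dy/dx = -16/18 = -0.8889
Perp slope = -dx/dy = 18/16 = 1.1250
b = My - (perp slope)*Mx = -2 + (18*3)/(-16) = -2 - 3.3750 = -5.3750

y = 1.1250x - 5.3750


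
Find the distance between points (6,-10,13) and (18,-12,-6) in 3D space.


dx=12, dy=-2, dz=-19
d = sqrt(144+4+361) = sqrt(509) = 22.5610

22.5610


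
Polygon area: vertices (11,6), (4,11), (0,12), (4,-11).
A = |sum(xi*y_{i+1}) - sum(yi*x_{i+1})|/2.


sum(xi*y_{i+1}) = 11*11 + 4*12 + 0*(-11) + 4*6 = 193
sum(yi*x_{i+1}) = 6*4 + 11*0 + 12*4 - 11*11 = -49
Area = |193 + 49|/2 = 242/2 = 121.0000

121.0000 sq units


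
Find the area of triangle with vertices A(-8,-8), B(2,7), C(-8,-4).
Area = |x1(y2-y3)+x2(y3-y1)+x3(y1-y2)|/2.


-8*(7+ 4) = -88
2*(-4+ 8) = 8
-8*(-8-7) = 120
sum = 40
Area = |40|/2 = 20.0000

20.0000 sq units


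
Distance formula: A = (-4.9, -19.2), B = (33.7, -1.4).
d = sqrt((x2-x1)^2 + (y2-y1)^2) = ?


dx = 33.7 + 4.9 = 38.6
dy = -1.4 + 19.2 = 17.8
d = sqrt(1489.96 + 316.84) = sqrt(1806.8) = 42.5065

42.5065


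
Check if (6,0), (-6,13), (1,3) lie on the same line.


6*(13-3) - 6*(3-0) + 1*(0-13)
= 60 - 18 - 13 = 29

No, not collinear (determinant = 29)


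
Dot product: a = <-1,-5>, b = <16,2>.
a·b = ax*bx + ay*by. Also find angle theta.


a·b = -1*16 - 5*2 = -16 - 10 = -26
|a| = sqrt(1+25) = 5.0990
|b| = sqrt(256+4) = 16.1245
cos(theta) = -26/(sqrt(26)*sqrt(260)) = -26/sqrt(6760) = -0.316228
theta = arccos(-26/sqrt(6760)) = 108.4349 degrees

a·b = -26, theta = 108.4349 deg


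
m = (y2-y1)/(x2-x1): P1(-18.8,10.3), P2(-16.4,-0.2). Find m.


dy = -0.2 - 10.3 = -10.5
dx = -16.4 + 18.8 = 2.4
m = -10.5/2.4 = -4.3750

m = -4.3750


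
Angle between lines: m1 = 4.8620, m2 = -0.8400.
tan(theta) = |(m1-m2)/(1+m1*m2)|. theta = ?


m1-m2 = 5.702
1+m1*m2 = -3.08408
tan(theta) = |5.702/(-3.08408)| = 1.848850
theta = arctan(|5.702/(-3.08408)|) = 61.5921 degrees (acute angle)

61.5921 degrees


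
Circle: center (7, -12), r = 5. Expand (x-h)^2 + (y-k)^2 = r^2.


(x-7)^2 + (y+ 12)^2 = 5^2
D = -2h = -14, E = -2k = 24
F = h^2+k^2-r^2 = 49+144-25 = 168

x^2 + y^2 - 14x + 24y + 168 = 0


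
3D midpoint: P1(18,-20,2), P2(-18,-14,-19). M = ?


Mx = (18- 18)/2 = 0
My = (-20- 14)/2 = -17.0000
Mz = (2- 19)/2 = -8.5000

M = (0, -17.0000, -8.5000)


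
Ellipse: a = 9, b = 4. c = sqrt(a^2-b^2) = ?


c^2 = 9^2 - 4^2 = 81 - 16 = 65
c = sqrt(65) = 8.0623

c = 8.0623


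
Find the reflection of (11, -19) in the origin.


Reflection rule for origin: (-x, -y)
(11, -19) -> (-11, 19)

(-11, 19)


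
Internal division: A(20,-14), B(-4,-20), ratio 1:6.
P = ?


Px = (1*(-4) + 6*20)/7 = 116/7 = 16.5714
Py = (1*(-20) + 6*(-14))/7 = -104/7 = -14.8571

P = (16.5714, -14.8571)


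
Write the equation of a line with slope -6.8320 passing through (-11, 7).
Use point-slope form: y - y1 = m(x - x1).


y - 7 = -6.8320(x + 11)
y = -6.8320x + 7 + 6.8320*(-11)
y = -6.8320x - 68.1520

y = -6.8320x - 68.1520


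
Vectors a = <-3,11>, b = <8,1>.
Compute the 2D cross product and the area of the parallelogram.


cross = -3*1 - 11*8 = -3 - 88 = -91
Parallelogram area = |-91| = 91

cross = -91, parallelogram area = 91


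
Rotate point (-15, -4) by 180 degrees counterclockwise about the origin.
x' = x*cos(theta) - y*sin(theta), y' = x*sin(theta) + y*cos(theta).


cos(180) = -1, sin(180) = 0
x' = -15*(-1) + 4*0 = 15
y' = -15*0 - 4*(-1) = 4

(15, 4)


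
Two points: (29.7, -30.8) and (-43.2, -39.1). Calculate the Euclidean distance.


dx = -43.2 - 29.7 = -72.9
dy = -39.1 + 30.8 = -8.3
d = sqrt(5314.41 + 68.89) = sqrt(5383.3) = 73.3710

73.3710


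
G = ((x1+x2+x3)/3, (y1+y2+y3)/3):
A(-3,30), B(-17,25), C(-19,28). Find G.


Gx = (-3- 17- 19)/3 = -39/3 = -13.0000
Gy = (30+25+28)/3 = 83/3 = 27.6667

G = (-13.0000, 27.6667)


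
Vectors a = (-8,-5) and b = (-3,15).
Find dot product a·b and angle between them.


a·b = -8*(-3) - 5*15 = 24 - 75 = -51
|a| = sqrt(64+25) = 9.4340
|b| = sqrt(9+225) = 15.2971
cos(theta) = -51/(sqrt(89)*sqrt(234)) = -51/sqrt(20826) = -0.353401
theta = arccos(-51/sqrt(20826)) = 110.6955 degrees

a·b = -51, theta = 110.6955 deg


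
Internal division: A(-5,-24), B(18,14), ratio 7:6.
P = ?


Px = (7*18 + 6*(-5))/13 = 96/13 = 7.3846
Py = (7*14 + 6*(-24))/13 = -46/13 = -3.5385

P = (7.3846, -3.5385)


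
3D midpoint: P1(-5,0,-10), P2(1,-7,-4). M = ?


Mx = (-5+1)/2 = -2.0000
My = (0- 7)/2 = -3.5000
Mz = (-10- 4)/2 = -7.0000

M = (-2.0000, -3.5000, -7.0000)


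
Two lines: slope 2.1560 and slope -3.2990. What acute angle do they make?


m1-m2 = 5.455
1+m1*m2 = -6.112644
tan(theta) = |5.455/(-6.112644)| = 0.892413
theta = arctan(|5.455/(-6.112644)|) = 41.7461 degrees (acute angle)

41.7461 degrees


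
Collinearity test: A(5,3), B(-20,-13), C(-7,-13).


5*(-13+ 13) - 20*(-13-3) - 7*(3+ 13)
= 0 + 320 - 112 = 208

No, not collinear (determinant = 208)


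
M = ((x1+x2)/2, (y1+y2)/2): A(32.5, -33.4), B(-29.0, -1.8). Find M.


Mx = (32.5 - 29.0)/2 = 3.5/2 = 1.7500
My = (-33.4 - 1.8)/2 = -35.2/2 = -17.6000

(1.7500, -17.6000)


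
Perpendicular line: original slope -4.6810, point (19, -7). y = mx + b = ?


Perpendicular slope = -1/m1 = -1/(-4.6810) = 0.2136
b2 = y0 - m2*x0 = -7 + 19/(-4.6810) = -7 - 4.0590 = -11.0590

y = 0.2136x - 11.0590


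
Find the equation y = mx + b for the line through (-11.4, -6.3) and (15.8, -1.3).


m = (5.0)/(27.2) = 0.1838
b = y1 - m*x1 = -6.3 - (5.0*(-11.4))/(27.2) = -6.3 + 2.0956 = -4.2044

y = 0.1838x - 4.2044


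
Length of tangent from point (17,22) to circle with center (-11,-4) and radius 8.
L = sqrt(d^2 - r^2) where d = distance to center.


d = sqrt((17+ 11)^2 + (22+ 4)^2) = sqrt(784+676) = 38.2099
L = sqrt(1460.0000 - 64) = sqrt(1396.0000) = 37.3631

37.3631


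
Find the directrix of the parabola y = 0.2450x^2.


a = 0.2450
1/(4a) = 1.0204
directrix: y = -1.0204 = -1.0204

y = -1.0204


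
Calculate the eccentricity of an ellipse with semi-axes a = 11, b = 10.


c = sqrt(121-100) = sqrt(21) = 4.5826
e = c/a = sqrt(21)/11 = 0.4166

e = 0.4166


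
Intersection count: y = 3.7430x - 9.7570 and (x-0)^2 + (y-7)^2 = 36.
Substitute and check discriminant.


Substitute y = 3.7430x - 9.7570: (x-0)^2 + (3.7430x- 9.7570-7)^2 = 36
Expand to Ax^2 + Bx + C = 0, where b-k = -16.757
A = 1+m^2 = 15.010049
B = 2(m(b-k) - h) = 2(3.7430*(-16.757) - 0) = -125.442902
C = h^2 + (b-k)^2 - r^2 = 0 + 280.797049 - 36 = 244.797049
disc = B^2-4AC = 15735.9217 - 14697.6628 = 1038.2589
disc > 0

2 intersection points


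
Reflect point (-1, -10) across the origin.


Reflection rule for origin: (-x, -y)
(-1, -10) -> (1, 10)

(1, 10)


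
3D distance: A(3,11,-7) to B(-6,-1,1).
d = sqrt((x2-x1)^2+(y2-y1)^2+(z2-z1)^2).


dx=-9, dy=-12, dz=8
d = sqrt(81+144+64) = sqrt(289) = 17.0000

17.0000


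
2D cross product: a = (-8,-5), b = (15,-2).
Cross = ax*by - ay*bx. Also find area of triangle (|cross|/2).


cross = -8*(-2) + 5*15 = 16 + 75 = 91
Triangle area = |91|/2 = 91/2 = 45.5000

cross = 91, triangle area = 45.5000


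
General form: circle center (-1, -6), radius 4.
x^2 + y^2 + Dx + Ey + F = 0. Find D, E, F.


(x+ 1)^2 + (y+ 6)^2 = 4^2
D = -2h = 2, E = -2k = 12
F = h^2+k^2-r^2 = 1+36-16 = 21

D = 2, E = 12, F = 21


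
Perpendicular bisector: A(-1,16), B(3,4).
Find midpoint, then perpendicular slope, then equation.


Midpoint = (1, 10)
Slope of AB = dy/dx = -12/4 = -3.0000
Perp slope = -dx/dy = 4/12 = 0.3333
b = My - (perp slope)*Mx = 10 + (4*1)/(-12) = 10 - 0.3333 = 9.6667

y = 0.3333x + 9.6667


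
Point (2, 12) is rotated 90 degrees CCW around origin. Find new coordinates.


cos(90) = 0, sin(90) = 1
x' = 2*0 - 12*1 = -12
y' = 2*1 + 12*0 = 2

(-12, 2)


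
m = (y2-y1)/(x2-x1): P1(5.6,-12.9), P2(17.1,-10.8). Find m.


dy = -10.8 + 12.9 = 2.1
dx = 17.1 - 5.6 = 11.5
m = 2.1/11.5 = 0.1826

m = 0.1826


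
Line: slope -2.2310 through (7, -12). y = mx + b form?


y + 12 = -2.2310(x - 7)
y = -2.2310x - 12 + 2.2310*7
y = -2.2310x + 3.6170

y = -2.2310x + 3.6170


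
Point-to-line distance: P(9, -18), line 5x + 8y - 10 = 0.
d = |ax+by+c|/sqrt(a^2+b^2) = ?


|5*9 + 8*(-18) - 10| = |-109| = 109
sqrt(25 + 64) = sqrt(89) = 9.4340
d = 109/sqrt(89) = 11.5540

11.5540


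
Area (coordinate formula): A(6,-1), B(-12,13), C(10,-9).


6*(13+ 9) = 132
-12*(-9+ 1) = 96
10*(-1-13) = -140
sum = 88
Area = |88|/2 = 44.0000

44.0000 sq units


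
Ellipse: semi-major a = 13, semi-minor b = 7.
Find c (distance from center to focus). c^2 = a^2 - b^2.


c^2 = 13^2 - 7^2 = 169 - 49 = 120
c = sqrt(120) = 10.9545

c = 10.9545


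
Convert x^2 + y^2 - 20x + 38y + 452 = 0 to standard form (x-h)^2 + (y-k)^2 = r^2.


h = -D/2 = 20/2 = 10
k = -E/2 = -38/2 = -19
r^2 = h^2 + k^2 - F = 100 + 361 - 452 = 9
r = 3

Center (10, -19), radius = 3


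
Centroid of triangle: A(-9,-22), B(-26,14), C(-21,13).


Gx = (-9- 26- 21)/3 = -56/3 = -18.6667
Gy = (-22+14+13)/3 = 5/3 = 1.6667

G = (-18.6667, 1.6667)


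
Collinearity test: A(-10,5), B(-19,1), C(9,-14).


-10*(1+ 14) - 19*(-14-5) + 9*(5-1)
= -150 + 361 + 36 = 247

No, not collinear (determinant = 247)


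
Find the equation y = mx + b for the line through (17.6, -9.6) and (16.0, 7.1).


m = (16.7)/(-1.6) = -10.4375
b = y1 - m*x1 = -9.6 - (16.7*17.6)/(-1.6) = -9.6 + 183.7000 = 174.1000

y = -10.4375x + 174.1000


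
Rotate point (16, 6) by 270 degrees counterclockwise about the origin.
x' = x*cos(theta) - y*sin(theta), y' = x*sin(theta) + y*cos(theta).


cos(270) = 0, sin(270) = -1
x' = 16*0 - 6*(-1) = 6
y' = 16*(-1) + 6*0 = -16

(6, -16)


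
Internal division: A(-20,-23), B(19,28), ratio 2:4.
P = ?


Px = (2*19 + 4*(-20))/6 = -42/6 = -7.0000
Py = (2*28 + 4*(-23))/6 = -36/6 = -6.0000

P = (-7.0000, -6.0000)


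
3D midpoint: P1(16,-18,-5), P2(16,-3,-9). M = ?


Mx = (16+16)/2 = 16.0000
My = (-18- 3)/2 = -10.5000
Mz = (-5- 9)/2 = -7.0000

M = (16.0000, -10.5000, -7.0000)


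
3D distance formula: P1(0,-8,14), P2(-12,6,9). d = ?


dx=-12, dy=14, dz=-5
d = sqrt(144+196+25) = sqrt(365) = 19.1050

19.1050


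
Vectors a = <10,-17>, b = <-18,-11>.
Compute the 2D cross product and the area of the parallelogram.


cross = 10*(-11) + 17*(-18) = -110 - 306 = -416
Parallelogram area = |-416| = 416

cross = -416, parallelogram area = 416


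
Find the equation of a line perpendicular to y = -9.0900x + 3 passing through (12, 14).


Perpendicular slope = -1/m1 = -1/(-9.0900) = 0.1100
b2 = y0 - m2*x0 = 14 + 12/(-9.0900) = 14 - 1.3201 = 12.6799

y = 0.1100x + 12.6799


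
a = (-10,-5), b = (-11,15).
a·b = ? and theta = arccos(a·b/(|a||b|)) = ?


a·b = -10*(-11) - 5*15 = 110 - 75 = 35
|a| = sqrt(100+25) = 11.1803
|b| = sqrt(121+225) = 18.6011
cos(theta) = 35/(sqrt(125)*sqrt(346)) = 35/sqrt(43250) = 0.168296
theta = arccos(35/sqrt(43250)) = 80.3112 degrees

a·b = 35, theta = 80.3112 deg


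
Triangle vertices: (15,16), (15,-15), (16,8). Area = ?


15*(-15-8) = -345
15*(8-16) = -120
16*(16+ 15) = 496
sum = 31
Area = |31|/2 = 15.5000

15.5000 sq units


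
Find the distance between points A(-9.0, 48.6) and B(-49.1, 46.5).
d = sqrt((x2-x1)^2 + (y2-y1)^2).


dx = -49.1 + 9.0 = -40.1
dy = 46.5 - 48.6 = -2.1
d = sqrt(1608.01 + 4.41) = sqrt(1612.42) = 40.1549

40.1549


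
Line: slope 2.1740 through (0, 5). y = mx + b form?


y - 5 = 2.1740(x - 0)
y = 2.1740x + 5 - 2.1740*0
y = 2.1740x + 5.0000

y = 2.1740x + 5.0000


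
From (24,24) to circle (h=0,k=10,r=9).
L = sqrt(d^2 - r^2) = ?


d = sqrt((24-0)^2 + (24-10)^2) = sqrt(576+196) = 27.7849
L = sqrt(772.0000 - 81) = sqrt(691.0000) = 26.2869

26.2869


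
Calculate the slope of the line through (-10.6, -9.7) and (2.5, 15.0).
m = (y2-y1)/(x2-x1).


dy = 15.0 + 9.7 = 24.7
dx = 2.5 + 10.6 = 13.1
m = 24.7/13.1 = 1.8855

m = 1.8855


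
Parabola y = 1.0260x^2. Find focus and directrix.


a = 1.0260
1/(4a) = 0.2437
Focus = (0, 0.2437)
Directrix: y = -0.2437

Focus = (0, 0.2437), Directrix: y = -0.2437


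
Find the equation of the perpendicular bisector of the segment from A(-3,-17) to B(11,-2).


Midpoint = (4, -9.5)
Slope of AB = dy/dx = 15/14 = 1.0714
Perp slope = -dx/dy = -14/15 = -0.9333
b = My - (perp slope)*Mx = -9.5 + (14*4)/15 = -9.5 + 3.7333 = -5.7667

y = -0.9333x - 5.7667


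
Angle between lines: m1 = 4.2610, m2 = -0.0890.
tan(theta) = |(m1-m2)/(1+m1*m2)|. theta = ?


m1-m2 = 4.35
1+m1*m2 = 0.620771
tan(theta) = |4.35/0.620771| = 7.007415
theta = arctan(|4.35/0.620771|) = 81.8784 degrees (acute angle)

81.8784 degrees


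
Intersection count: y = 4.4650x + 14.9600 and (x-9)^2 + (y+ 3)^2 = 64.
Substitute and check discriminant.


Substitute y = 4.4650x + 14.9600: (x-9)^2 + (4.4650x+14.9600+ 3)^2 = 64
Expand to Ax^2 + Bx + C = 0, where b-k = 17.96
A = 1+m^2 = 20.936225
B = 2(m(b-k) - h) = 2(4.4650*17.96 - 9) = 142.3828
C = h^2 + (b-k)^2 - r^2 = 81 + 322.5616 - 64 = 339.5616
disc = B^2-4AC = 20272.8617 - 28436.5522 = -8163.6905
disc < 0

0 intersection points


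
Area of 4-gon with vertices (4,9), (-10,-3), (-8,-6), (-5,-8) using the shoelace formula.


sum(xi*y_{i+1}) = 4*(-3) - 10*(-6) - 8*(-8) - 5*9 = 67
sum(yi*x_{i+1}) = 9*(-10) - 3*(-8) - 6*(-5) - 8*4 = -68
Area = |67 + 68|/2 = 135/2 = 67.5000

67.5000 sq units


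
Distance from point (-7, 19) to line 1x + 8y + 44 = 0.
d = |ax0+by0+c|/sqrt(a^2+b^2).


|1*(-7) + 8*19 + 44| = |189| = 189
sqrt(1 + 64) = sqrt(65) = 8.0623
d = 189/sqrt(65) = 23.4426

23.4426


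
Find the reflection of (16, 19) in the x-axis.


Reflection rule for x-axis: (x, -y)
(16, 19) -> (16, -19)

(16, -19)


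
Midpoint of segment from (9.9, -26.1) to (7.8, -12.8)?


Mx = (9.9 + 7.8)/2 = 17.7/2 = 8.8500
My = (-26.1 - 12.8)/2 = -38.9/2 = -19.4500

(8.8500, -19.4500)


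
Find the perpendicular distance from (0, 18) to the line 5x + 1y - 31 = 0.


|5*0 + 1*18 - 31| = |-13| = 13
sqrt(25 + 1) = sqrt(26) = 5.0990
d = 13/sqrt(26) = 2.5495

2.5495


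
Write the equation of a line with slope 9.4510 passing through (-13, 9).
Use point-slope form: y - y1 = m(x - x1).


y - 9 = 9.4510(x + 13)
y = 9.4510x + 9 - 9.4510*(-13)
y = 9.4510x + 131.8630

y = 9.4510x + 131.8630


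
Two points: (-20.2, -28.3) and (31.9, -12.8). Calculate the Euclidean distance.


dx = 31.9 + 20.2 = 52.1
dy = -12.8 + 28.3 = 15.5
d = sqrt(2714.41 + 240.25) = sqrt(2954.66) = 54.3568

54.3568


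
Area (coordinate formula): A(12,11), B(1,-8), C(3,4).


12*(-8-4) = -144
1*(4-11) = -7
3*(11+ 8) = 57
sum = -94
Area = |-94|/2 = 47.0000

47.0000 sq units


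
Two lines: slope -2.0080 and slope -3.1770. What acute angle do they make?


m1-m2 = 1.169
1+m1*m2 = 7.379416
tan(theta) = |1.169/7.379416| = 0.158414
theta = arctan(|1.169/7.379416|) = 9.0016 degrees (acute angle)

9.0016 degrees


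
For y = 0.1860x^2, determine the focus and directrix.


a = 0.1860
1/(4a) = 1.3441
Focus = (0, 1.3441)
Directrix: y = -1.3441

Focus = (0, 1.3441), Directrix: y = -1.3441


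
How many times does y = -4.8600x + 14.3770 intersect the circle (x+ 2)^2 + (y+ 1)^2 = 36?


Substitute y = -4.8600x + 14.3770: (x+ 2)^2 + (-4.8600x+14.3770+ 1)^2 = 36
Expand to Ax^2 + Bx + C = 0, where b-k = 15.377
A = 1+m^2 = 24.6196
B = 2(m(b-k) - h) = 2(-4.8600*15.377 + 2) = -145.46444
C = h^2 + (b-k)^2 - r^2 = 4 + 236.452129 - 36 = 204.452129
disc = B^2-4AC = 21159.9033 - 20134.1185 = 1025.7848
disc > 0

2 intersection points


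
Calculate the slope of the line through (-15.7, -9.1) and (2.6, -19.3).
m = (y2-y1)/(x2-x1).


dy = -19.3 + 9.1 = -10.2
dx = 2.6 + 15.7 = 18.3
m = -10.2/18.3 = -0.5574

m = -0.5574


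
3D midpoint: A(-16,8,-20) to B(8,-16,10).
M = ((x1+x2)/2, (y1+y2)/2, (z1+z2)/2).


Mx = (-16+8)/2 = -4.0000
My = (8- 16)/2 = -4.0000
Mz = (-20+10)/2 = -5.0000

M = (-4.0000, -4.0000, -5.0000)


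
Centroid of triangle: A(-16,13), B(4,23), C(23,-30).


Gx = (-16+4+23)/3 = 11/3 = 3.6667
Gy = (13+23- 30)/3 = 6/3 = 2.0000

G = (3.6667, 2.0000)


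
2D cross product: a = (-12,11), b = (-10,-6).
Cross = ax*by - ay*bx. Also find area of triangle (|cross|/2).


cross = -12*(-6) - 11*(-10) = 72 + 110 = 182
Triangle area = |182|/2 = 182/2 = 91.0000

cross = 182, triangle area = 91.0000


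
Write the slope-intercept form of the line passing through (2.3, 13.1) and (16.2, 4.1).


m = (-9.0)/(13.9) = -0.6475
b = y1 - m*x1 = 13.1 - (-9.0*2.3)/(13.9) = 13.1 + 1.4892 = 14.5892

y = -0.6475x + 14.5892


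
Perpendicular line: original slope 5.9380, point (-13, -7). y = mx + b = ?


Perpendicular slope = -1/m1 = -1/5.9380 = -0.1684
b2 = y0 - m2*x0 = -7 - 13/5.9380 = -7 - 2.1893 = -9.1893

y = -0.1684x - 9.1893


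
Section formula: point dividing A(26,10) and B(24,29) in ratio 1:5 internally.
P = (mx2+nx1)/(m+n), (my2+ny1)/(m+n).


Px = (1*24 + 5*26)/6 = 154/6 = 25.6667
Py = (1*29 + 5*10)/6 = 79/6 = 13.1667

P = (25.6667, 13.1667)


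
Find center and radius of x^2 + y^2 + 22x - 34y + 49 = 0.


h = -D/2 = -22/2 = -11
k = -E/2 = 34/2 = 17
r^2 = h^2 + k^2 - F = 121 + 289 - 49 = 361
r = 19

Center (-11, 17), radius = 19


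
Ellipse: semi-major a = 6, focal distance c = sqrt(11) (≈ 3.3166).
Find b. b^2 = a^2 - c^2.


b^2 = 6^2 - (sqrt(11))^2 = 36 - 11 = 25
b = sqrt(25) = 5

b = 5


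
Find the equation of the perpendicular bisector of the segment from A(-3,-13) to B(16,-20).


Midpoint = (6.5, -16.5)
Slope of AB = dy/dx = -7/19 = -0.3684
Perp slope = -dx/dy = 19/7 = 2.7143
b = My - (perp slope)*Mx = -16.5 + (19*6.5)/(-7) = -16.5 - 17.6429 = -34.1429

y = 2.7143x - 34.1429


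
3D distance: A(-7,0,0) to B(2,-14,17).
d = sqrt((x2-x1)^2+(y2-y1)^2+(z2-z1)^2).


dx=9, dy=-14, dz=17
d = sqrt(81+196+289) = sqrt(566) = 23.7908

23.7908


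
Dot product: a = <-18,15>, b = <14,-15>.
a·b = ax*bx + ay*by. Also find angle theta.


a·b = -18*14 + 15*(-15) = -252 - 225 = -477
|a| = sqrt(324+225) = 23.4307
|b| = sqrt(196+225) = 20.5183
cos(theta) = -477/(sqrt(549)*sqrt(421)) = -477/sqrt(231129) = -0.992182
theta = arccos(-477/sqrt(231129)) = 172.8306 degrees

a·b = -477, theta = 172.8306 deg


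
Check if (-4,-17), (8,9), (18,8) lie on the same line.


-4*(9-8) + 8*(8+ 17) + 18*(-17-9)
= -4 + 200 - 468 = -272

No, not collinear (determinant = -272)


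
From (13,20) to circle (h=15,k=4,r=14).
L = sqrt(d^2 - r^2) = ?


d = sqrt((13-15)^2 + (20-4)^2) = sqrt(4+256) = 16.1245
L = sqrt(260.0000 - 196) = sqrt(64.0000) = 8.0000

8.0000


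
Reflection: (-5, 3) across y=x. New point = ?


Reflection rule for y=x: (y, x)
(-5, 3) -> (3, -5)

(3, -5)


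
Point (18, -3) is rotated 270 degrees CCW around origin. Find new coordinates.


cos(270) = 0, sin(270) = -1
x' = 18*0 + 3*(-1) = -3
y' = 18*(-1) - 3*0 = -18

(-3, -18)


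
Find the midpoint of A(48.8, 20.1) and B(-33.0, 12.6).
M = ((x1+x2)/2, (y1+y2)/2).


Mx = (48.8 - 33.0)/2 = 15.8/2 = 7.9000
My = (20.1 + 12.6)/2 = 32.7/2 = 16.3500

(7.9000, 16.3500)
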